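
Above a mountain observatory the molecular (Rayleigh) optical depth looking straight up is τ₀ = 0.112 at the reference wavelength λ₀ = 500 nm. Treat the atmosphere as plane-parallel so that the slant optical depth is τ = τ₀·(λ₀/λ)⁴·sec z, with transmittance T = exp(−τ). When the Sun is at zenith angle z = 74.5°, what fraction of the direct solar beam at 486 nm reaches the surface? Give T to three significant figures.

sec 74.5° = 3.7420.
τ = 0.112 × (500/486)⁴ × 3.7420 = 0.112 × 1.1203 × 3.7420 = 0.4695.
T = exp(−0.4695) = 0.6253.

0.625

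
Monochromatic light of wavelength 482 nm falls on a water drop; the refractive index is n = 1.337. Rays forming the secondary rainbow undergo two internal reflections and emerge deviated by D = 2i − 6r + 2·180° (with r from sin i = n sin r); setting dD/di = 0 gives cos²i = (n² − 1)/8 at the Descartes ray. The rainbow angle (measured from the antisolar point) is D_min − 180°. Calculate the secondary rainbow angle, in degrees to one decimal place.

cos²i = (1.78757 − 1)/8 = 0.09845; i = arccos(0.31376) = 71.714°.
sin r = sin 71.714°/1.337 = 0.71017; r = 45.249°.
D_min = 2·71.714° − 6·45.249° + 360° = 231.934°.
Rainbow angle = D_min − 180° = 51.934°.

51.9°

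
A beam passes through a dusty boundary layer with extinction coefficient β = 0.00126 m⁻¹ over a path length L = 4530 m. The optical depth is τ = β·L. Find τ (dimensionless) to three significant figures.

5.71

τ = β·L = 0.00126 × 4530 = 5.7078.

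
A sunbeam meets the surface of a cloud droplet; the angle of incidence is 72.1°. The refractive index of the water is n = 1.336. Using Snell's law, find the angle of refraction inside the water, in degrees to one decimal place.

45.4°

Snell: sin θ_r = sin θ_i / n = sin 72.1° / 1.336 = 0.9516 / 1.336 = 0.7123.
θ_r = arcsin(0.7123) = 45.42°.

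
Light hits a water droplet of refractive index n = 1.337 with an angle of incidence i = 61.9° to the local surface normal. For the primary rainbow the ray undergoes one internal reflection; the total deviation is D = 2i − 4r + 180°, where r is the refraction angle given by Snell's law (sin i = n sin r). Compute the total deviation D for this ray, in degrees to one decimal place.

138.7°

sin r = sin 61.9° / 1.337 = 0.8821/1.337 = 0.6598; r = 41.28°.
D = 2·61.9° − 4·41.28° + 180° = 123.80° − 165.13° + 180° = 138.67°.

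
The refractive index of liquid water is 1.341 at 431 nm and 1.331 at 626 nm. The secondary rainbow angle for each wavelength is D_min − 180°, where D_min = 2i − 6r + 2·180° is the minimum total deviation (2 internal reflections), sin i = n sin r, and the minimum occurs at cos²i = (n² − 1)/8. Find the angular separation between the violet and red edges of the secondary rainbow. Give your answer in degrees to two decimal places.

2.60°

At 431 nm (n = 1.341): cos²i = 0.09979 → i = 71.586°, r = 45.034°, D_min = 232.966°, rainbow angle = 52.966°.
At 626 nm (n = 1.331): cos²i = 0.09645 → i = 71.907°, r = 45.575°, D_min = 230.365°, rainbow angle = 50.365°.
Angular width = |52.966° − 50.365°| = 2.601°.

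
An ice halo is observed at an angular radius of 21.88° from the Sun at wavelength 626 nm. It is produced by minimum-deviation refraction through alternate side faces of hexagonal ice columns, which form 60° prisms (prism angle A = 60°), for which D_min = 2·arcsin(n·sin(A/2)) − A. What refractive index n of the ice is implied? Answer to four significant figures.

1.311

Rearranging: n = sin((D_min + A)/2) / sin(A/2).
(D_min + A)/2 = (21.88° + 60°)/2 = 40.940°.
n = sin 40.940° / sin 30° = 0.6553 / 0.5000 = 1.3105.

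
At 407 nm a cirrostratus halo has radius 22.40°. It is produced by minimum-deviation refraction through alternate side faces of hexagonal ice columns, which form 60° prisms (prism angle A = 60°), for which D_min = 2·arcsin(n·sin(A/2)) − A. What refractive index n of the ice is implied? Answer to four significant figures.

1.317

Rearranging: n = sin((D_min + A)/2) / sin(A/2).
(D_min + A)/2 = (22.40° + 60°)/2 = 41.200°.
n = sin 41.200° / sin 30° = 0.6587 / 0.5000 = 1.3174.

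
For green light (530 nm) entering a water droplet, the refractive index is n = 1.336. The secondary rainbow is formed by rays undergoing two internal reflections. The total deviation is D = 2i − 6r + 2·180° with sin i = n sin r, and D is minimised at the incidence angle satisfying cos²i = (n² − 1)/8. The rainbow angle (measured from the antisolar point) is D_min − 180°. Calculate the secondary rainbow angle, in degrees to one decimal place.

cos²i = (1.78490 − 1)/8 = 0.09811; i = arccos(0.31323) = 71.746°.
sin r = sin 71.746°/1.336 = 0.71084; r = 45.303°.
D_min = 2·71.746° − 6·45.303° + 360° = 231.674°.
Rainbow angle = D_min − 180° = 51.674°.

51.7°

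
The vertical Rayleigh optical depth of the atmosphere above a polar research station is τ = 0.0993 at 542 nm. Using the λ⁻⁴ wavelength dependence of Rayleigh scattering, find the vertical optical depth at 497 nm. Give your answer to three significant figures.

τ(497 nm) = τ(542 nm) × (542/497)⁴ = 0.0993 × (1.0905)⁴ = 0.0993 × 1.4144 = 0.1404.

0.140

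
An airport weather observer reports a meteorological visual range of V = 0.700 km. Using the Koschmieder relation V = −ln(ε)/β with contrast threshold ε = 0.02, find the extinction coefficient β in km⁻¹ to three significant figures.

5.59 km⁻¹

β = −ln(0.02) / V = 3.912 / 0.700 = 5.5886 km⁻¹.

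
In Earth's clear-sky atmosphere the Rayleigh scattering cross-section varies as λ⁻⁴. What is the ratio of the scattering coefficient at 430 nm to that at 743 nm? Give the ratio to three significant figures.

Rayleigh scattering ∝ λ⁻⁴, so the ratio of coefficients is the inverse fourth power of the wavelength ratio.
σ(430)/σ(743) = (743/430)⁴ = (1.7279)⁴ = 8.914.

8.91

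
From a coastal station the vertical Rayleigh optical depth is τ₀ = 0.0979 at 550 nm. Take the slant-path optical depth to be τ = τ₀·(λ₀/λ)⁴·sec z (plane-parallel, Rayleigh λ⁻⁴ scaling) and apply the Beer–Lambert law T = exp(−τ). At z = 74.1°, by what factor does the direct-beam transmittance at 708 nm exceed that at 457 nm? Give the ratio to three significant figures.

Airmass: sec 74.1° = 3.6502.
τ(708 nm) = 0.0979 × (550/708)⁴ × 3.6502 = 0.0979 × 0.3642 × 3.6502 = 0.1301.
τ(457 nm) = 0.0979 × (550/457)⁴ × 3.6502 = 0.0979 × 2.0979 × 3.6502 = 0.7497.
T(708)/T(457) = exp(τ_B − τ_A) = exp(0.6196) = 1.8581.

1.86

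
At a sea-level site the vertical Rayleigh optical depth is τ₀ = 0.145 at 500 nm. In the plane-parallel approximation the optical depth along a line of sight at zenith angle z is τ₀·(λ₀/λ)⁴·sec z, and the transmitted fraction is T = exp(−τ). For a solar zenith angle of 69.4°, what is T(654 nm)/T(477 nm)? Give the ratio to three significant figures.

1.43

Airmass: sec 69.4° = 2.8422.
τ(654 nm) = 0.145 × (500/654)⁴ × 2.8422 = 0.145 × 0.3416 × 2.8422 = 0.1408.
τ(477 nm) = 0.145 × (500/477)⁴ × 2.8422 = 0.145 × 1.2073 × 2.8422 = 0.4975.
T(654)/T(477) = exp(τ_B − τ_A) = exp(0.3567) = 1.4287.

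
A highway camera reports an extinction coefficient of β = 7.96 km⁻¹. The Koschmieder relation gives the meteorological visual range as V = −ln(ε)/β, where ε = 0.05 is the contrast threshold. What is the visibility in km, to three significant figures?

V = −ln(0.05) / 7.96 = 2.996 / 7.96 = 0.3763 km.

0.376 km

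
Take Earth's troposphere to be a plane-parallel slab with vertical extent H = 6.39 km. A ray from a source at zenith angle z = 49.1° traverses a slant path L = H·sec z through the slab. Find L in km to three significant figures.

9.76 km

sec z = 1/cos 49.1° = 1.5273.
L = 6.39 × 1.5273 = 9.760 km.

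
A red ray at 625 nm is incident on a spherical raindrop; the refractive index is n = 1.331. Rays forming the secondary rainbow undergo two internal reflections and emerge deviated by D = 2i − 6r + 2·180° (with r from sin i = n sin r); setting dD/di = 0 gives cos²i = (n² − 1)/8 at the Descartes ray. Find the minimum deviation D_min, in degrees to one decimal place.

230.4°

cos²i = (1.77156 − 1)/8 = 0.09645; i = arccos(0.31056) = 71.907°.
sin r = sin 71.907°/1.331 = 0.71417; r = 45.575°.
D_min = 2·71.907° − 6·45.575° + 360° = 230.365°.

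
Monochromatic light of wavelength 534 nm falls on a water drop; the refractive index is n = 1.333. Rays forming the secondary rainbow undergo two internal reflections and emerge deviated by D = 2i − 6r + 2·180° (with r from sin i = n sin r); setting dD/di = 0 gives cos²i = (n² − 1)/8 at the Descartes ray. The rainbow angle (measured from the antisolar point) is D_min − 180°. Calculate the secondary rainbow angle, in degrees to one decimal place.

50.9°

cos²i = (1.77689 − 1)/8 = 0.09711; i = arccos(0.31163) = 71.843°.
sin r = sin 71.843°/1.333 = 0.71283; r = 45.466°.
D_min = 2·71.843° − 6·45.466° + 360° = 230.891°.
Rainbow angle = D_min − 180° = 50.891°.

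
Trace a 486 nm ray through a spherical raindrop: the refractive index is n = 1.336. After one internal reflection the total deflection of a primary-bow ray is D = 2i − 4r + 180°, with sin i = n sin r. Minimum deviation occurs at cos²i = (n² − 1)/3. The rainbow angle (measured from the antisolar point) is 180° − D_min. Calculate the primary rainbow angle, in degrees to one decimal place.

cos²i = (1.78490 − 1)/3 = 0.26163; i = arccos(0.51150) = 59.236°.
sin r = sin 59.236°/1.336 = 0.64318; r = 40.029°.
D_min = 2·59.236° − 4·40.029° + 180° = 138.356°.
Rainbow angle = 180° − D_min = 41.644°.

41.6°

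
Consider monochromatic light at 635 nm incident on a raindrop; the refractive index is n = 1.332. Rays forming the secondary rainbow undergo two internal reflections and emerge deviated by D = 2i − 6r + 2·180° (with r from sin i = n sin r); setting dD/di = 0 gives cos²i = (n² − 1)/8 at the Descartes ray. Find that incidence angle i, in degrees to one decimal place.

71.9°

cos²i = (1.332² − 1)/8 = (1.77422 − 1)/8 = 0.09678.
cos i = 0.31109, so i = 71.875°.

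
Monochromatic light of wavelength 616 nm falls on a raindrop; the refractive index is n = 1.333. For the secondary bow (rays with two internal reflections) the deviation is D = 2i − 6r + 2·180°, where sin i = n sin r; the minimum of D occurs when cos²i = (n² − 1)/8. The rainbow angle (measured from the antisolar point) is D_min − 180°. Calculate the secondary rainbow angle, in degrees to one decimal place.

50.9°

cos²i = (1.77689 − 1)/8 = 0.09711; i = arccos(0.31163) = 71.843°.
sin r = sin 71.843°/1.333 = 0.71283; r = 45.466°.
D_min = 2·71.843° − 6·45.466° + 360° = 230.891°.
Rainbow angle = D_min − 180° = 50.891°.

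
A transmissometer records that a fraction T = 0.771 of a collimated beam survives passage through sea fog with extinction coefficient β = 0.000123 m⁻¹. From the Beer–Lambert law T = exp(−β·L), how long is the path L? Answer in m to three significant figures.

2110 m

Beer–Lambert: T = exp(−βL) ⇒ L = −ln(T)/β = −ln(0.771)/0.000123 = 0.2601/0.000123 = 2114 m.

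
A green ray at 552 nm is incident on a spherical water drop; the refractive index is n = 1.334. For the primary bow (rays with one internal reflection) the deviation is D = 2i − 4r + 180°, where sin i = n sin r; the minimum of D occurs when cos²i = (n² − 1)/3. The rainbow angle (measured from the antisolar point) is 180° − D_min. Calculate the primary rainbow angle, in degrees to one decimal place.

41.9°

cos²i = (1.77956 − 1)/3 = 0.25985; i = arccos(0.50976) = 59.352°.
sin r = sin 59.352°/1.334 = 0.64492; r = 40.159°.
D_min = 2·59.352° − 4·40.159° + 180° = 138.067°.
Rainbow angle = 180° − D_min = 41.933°.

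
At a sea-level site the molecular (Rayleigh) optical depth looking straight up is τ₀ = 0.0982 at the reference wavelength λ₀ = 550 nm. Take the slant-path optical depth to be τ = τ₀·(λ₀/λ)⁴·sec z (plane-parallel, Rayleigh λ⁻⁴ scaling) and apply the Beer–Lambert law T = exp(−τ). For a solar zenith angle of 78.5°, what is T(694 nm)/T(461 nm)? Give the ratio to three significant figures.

2.23

Airmass: sec 78.5° = 5.0159.
τ(694 nm) = 0.0982 × (550/694)⁴ × 5.0159 = 0.0982 × 0.3945 × 5.0159 = 0.1943.
τ(461 nm) = 0.0982 × (550/461)⁴ × 5.0159 = 0.0982 × 2.0260 × 5.0159 = 0.9979.
T(694)/T(461) = exp(τ_B − τ_A) = exp(0.8036) = 2.2337.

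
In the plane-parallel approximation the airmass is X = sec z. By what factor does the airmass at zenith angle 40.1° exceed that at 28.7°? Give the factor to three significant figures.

X(40.1°)/X(28.7°) = sec 40.1° / sec 28.7° = cos 28.7° / cos 40.1° = 0.8771/0.7649 = 1.1467.

1.15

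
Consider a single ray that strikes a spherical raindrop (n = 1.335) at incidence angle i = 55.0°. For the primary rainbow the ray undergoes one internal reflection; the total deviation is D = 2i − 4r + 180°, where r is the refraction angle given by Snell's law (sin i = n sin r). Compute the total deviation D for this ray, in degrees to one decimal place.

138.6°

sin r = sin 55.0° / 1.335 = 0.8192/1.335 = 0.6136; r = 37.85°.
D = 2·55.0° − 4·37.85° + 180° = 110.00° − 151.40° + 180° = 138.60°.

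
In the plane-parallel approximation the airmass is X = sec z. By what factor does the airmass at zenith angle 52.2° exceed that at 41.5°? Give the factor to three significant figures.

X(52.2°)/X(41.5°) = sec 52.2° / sec 41.5° = cos 41.5° / cos 52.2° = 0.7490/0.6129 = 1.2220.

1.22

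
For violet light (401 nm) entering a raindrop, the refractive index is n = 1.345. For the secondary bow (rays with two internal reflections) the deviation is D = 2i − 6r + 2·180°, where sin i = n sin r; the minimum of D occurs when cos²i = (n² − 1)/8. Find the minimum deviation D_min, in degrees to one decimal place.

cos²i = (1.80902 − 1)/8 = 0.10113; i = arccos(0.31801) = 71.458°.
sin r = sin 71.458°/1.345 = 0.70490; r = 44.821°.
D_min = 2·71.458° − 6·44.821° + 360° = 233.987°.

234.0°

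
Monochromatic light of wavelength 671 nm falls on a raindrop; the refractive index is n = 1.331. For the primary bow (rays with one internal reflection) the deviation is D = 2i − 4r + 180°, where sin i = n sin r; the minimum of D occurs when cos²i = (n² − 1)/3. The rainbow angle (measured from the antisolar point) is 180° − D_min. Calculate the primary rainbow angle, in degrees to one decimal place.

42.4°

cos²i = (1.77156 − 1)/3 = 0.25719; i = arccos(0.50714) = 59.527°.
sin r = sin 59.527°/1.331 = 0.64753; r = 40.356°.
D_min = 2·59.527° − 4·40.356° + 180° = 137.630°.
Rainbow angle = 180° − D_min = 42.370°.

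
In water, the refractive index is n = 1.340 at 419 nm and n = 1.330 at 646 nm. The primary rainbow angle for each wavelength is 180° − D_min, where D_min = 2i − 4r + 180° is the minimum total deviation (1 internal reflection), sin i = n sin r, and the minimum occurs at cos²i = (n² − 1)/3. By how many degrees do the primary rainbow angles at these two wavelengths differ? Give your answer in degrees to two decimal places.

At 419 nm (n = 1.340): cos²i = 0.26520 → i = 59.004°, r = 39.770°, D_min = 138.929°, rainbow angle = 41.071°.
At 646 nm (n = 1.330): cos²i = 0.25630 → i = 59.585°, r = 40.422°, D_min = 137.484°, rainbow angle = 42.516°.
Angular width = |41.071° − 42.516°| = 1.445°.

1.45°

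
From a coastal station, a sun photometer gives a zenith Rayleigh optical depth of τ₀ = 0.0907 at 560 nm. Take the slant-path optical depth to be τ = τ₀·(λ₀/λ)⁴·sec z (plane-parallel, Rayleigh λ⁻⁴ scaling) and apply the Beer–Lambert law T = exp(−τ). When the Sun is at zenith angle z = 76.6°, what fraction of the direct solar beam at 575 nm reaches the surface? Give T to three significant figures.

0.703

sec 76.6° = 4.3150.
τ = 0.0907 × (560/575)⁴ × 4.3150 = 0.0907 × 0.8997 × 4.3150 = 0.3521.
T = exp(−0.3521) = 0.7032.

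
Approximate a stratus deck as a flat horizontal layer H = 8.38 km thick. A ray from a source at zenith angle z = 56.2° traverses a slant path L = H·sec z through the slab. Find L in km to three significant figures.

15.1 km

sec z = 1/cos 56.2° = 1.7976.
L = 8.38 × 1.7976 = 15.064 km.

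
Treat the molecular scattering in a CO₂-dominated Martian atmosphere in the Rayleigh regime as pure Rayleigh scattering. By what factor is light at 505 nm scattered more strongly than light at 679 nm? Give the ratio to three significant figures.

3.27

Rayleigh scattering ∝ λ⁻⁴, so the ratio of coefficients is the inverse fourth power of the wavelength ratio.
σ(505)/σ(679) = (679/505)⁴ = (1.3446)⁴ = 3.268.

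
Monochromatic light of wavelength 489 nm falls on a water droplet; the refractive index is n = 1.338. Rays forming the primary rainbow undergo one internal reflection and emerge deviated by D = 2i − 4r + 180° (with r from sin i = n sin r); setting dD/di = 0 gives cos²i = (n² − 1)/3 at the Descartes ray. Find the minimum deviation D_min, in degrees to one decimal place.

cos²i = (1.79024 − 1)/3 = 0.26341; i = arccos(0.51324) = 59.120°.
sin r = sin 59.120°/1.338 = 0.64144; r = 39.899°.
D_min = 2·59.120° − 4·39.899° + 180° = 138.643°.

138.6°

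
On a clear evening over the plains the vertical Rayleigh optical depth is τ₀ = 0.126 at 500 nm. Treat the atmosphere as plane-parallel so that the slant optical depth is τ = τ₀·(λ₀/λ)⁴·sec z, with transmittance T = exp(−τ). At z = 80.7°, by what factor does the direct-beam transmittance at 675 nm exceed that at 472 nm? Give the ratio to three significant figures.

Airmass: sec 80.7° = 6.1880.
τ(675 nm) = 0.126 × (500/675)⁴ × 6.1880 = 0.126 × 0.3011 × 6.1880 = 0.2347.
τ(472 nm) = 0.126 × (500/472)⁴ × 6.1880 = 0.126 × 1.2593 × 6.1880 = 0.9818.
T(675)/T(472) = exp(τ_B − τ_A) = exp(0.7471) = 2.1108.

2.11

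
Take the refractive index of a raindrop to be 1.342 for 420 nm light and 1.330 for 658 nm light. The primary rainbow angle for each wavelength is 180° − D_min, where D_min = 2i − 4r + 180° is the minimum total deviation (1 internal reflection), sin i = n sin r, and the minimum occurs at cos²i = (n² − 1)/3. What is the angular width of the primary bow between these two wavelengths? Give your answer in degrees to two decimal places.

1.73°

At 420 nm (n = 1.342): cos²i = 0.26699 → i = 58.888°, r = 39.641°, D_min = 139.213°, rainbow angle = 40.787°.
At 658 nm (n = 1.330): cos²i = 0.25630 → i = 59.585°, r = 40.422°, D_min = 137.484°, rainbow angle = 42.516°.
Angular width = |40.787° − 42.516°| = 1.729°.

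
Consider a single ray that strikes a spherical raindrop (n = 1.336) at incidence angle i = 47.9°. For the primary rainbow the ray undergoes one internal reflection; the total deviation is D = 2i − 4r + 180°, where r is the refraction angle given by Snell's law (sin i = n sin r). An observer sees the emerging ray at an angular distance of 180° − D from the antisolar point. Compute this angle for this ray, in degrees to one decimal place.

39.1°

sin r = sin 47.9° / 1.336 = 0.7420/1.336 = 0.5554; r = 33.74°.
D = 2·47.9° − 4·33.74° + 180° = 95.80° − 134.95° + 180° = 140.85°.
Angle from antisolar point = 180° − D = 39.15°.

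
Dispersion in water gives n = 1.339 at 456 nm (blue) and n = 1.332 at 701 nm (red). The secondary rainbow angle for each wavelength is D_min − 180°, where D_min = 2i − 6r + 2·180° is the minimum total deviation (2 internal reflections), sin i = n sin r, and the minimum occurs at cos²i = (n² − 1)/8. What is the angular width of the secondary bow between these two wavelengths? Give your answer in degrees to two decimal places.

1.82°

At 456 nm (n = 1.339): cos²i = 0.09912 → i = 71.650°, r = 45.141°, D_min = 232.451°, rainbow angle = 52.451°.
At 701 nm (n = 1.332): cos²i = 0.09678 → i = 71.875°, r = 45.520°, D_min = 230.628°, rainbow angle = 50.628°.
Angular width = |52.451° − 50.628°| = 1.823°.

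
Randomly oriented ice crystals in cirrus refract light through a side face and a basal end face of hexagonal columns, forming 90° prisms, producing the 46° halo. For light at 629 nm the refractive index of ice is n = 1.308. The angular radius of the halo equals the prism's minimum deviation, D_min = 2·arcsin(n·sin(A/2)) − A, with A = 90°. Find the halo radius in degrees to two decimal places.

n·sin(A/2) = 1.308 × sin 45° = 1.308 × 0.7071 = 0.9249.
D_min = 2·arcsin(0.9249) − 90° = 2 × 67.653° − 90° = 45.305°.

45.31°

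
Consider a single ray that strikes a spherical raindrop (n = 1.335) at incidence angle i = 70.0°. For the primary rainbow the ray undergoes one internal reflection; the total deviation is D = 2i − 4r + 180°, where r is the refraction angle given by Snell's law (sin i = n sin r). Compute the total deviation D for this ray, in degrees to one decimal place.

141.0°

sin r = sin 70.0° / 1.335 = 0.9397/1.335 = 0.7039; r = 44.74°.
D = 2·70.0° − 4·44.74° + 180° = 140.00° − 178.96° + 180° = 141.04°.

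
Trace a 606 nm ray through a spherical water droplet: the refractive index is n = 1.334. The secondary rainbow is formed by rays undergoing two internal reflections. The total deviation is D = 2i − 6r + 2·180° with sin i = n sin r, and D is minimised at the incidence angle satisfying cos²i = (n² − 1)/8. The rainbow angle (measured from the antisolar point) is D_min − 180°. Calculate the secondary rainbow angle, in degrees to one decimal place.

cos²i = (1.77956 − 1)/8 = 0.09744; i = arccos(0.31216) = 71.810°.
sin r = sin 71.810°/1.334 = 0.71217; r = 45.411°.
D_min = 2·71.810° − 6·45.411° + 360° = 231.153°.
Rainbow angle = D_min − 180° = 51.153°.

51.2°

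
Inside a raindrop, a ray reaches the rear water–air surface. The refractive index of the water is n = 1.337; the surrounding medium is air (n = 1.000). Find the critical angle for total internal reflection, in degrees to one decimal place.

sin θ_c = n_air / n = 1.000 / 1.337 = 0.7479.
θ_c = arcsin(0.7479) = 48.41°.

48.4°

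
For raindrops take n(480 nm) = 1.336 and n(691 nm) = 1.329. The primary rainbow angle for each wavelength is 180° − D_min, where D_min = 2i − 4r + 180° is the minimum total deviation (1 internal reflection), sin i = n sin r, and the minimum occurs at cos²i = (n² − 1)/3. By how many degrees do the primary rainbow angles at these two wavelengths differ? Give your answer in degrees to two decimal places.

1.02°

At 480 nm (n = 1.336): cos²i = 0.26163 → i = 59.236°, r = 40.029°, D_min = 138.356°, rainbow angle = 41.644°.
At 691 nm (n = 1.329): cos²i = 0.25541 → i = 59.643°, r = 40.487°, D_min = 137.337°, rainbow angle = 42.663°.
Angular width = |41.644° − 42.663°| = 1.020°.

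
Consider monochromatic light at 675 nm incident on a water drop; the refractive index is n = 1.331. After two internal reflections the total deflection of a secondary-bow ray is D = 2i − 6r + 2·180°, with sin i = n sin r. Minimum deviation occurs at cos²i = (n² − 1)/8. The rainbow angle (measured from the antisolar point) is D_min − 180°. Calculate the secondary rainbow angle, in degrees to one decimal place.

cos²i = (1.77156 − 1)/8 = 0.09645; i = arccos(0.31056) = 71.907°.
sin r = sin 71.907°/1.331 = 0.71417; r = 45.575°.
D_min = 2·71.907° − 6·45.575° + 360° = 230.365°.
Rainbow angle = D_min − 180° = 50.365°.

50.4°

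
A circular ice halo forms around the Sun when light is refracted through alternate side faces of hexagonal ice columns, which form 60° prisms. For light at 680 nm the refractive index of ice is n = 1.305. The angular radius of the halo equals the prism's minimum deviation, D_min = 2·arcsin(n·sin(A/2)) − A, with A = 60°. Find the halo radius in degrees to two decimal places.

n·sin(A/2) = 1.305 × sin 30° = 1.305 × 0.5000 = 0.6525.
D_min = 2·arcsin(0.6525) − 60° = 2 × 40.730° − 60° = 21.461°.

21.46°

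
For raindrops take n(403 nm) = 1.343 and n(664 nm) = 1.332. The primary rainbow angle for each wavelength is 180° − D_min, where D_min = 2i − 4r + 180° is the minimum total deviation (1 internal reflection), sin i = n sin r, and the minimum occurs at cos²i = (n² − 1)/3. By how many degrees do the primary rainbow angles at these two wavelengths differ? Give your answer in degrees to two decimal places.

1.58°

At 403 nm (n = 1.343): cos²i = 0.26788 → i = 58.830°, r = 39.577°, D_min = 139.354°, rainbow angle = 40.646°.
At 664 nm (n = 1.332): cos²i = 0.25807 → i = 59.469°, r = 40.290°, D_min = 137.776°, rainbow angle = 42.224°.
Angular width = |40.646° − 42.224°| = 1.578°.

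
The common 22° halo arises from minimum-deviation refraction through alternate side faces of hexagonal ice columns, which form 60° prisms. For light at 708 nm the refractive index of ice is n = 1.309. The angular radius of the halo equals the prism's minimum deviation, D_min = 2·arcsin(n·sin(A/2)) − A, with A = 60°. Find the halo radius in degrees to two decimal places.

n·sin(A/2) = 1.309 × sin 30° = 1.309 × 0.5000 = 0.6545.
D_min = 2·arcsin(0.6545) − 60° = 2 × 40.882° − 60° = 21.763°.

21.76°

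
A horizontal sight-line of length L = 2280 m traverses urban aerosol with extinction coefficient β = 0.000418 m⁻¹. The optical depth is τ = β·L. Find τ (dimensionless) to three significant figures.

0.953

τ = β·L = 0.000418 × 2280 = 0.9530.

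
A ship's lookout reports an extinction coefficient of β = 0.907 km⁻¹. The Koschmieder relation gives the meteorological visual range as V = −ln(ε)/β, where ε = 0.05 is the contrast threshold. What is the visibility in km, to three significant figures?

3.30 km

V = −ln(0.05) / 0.907 = 2.996 / 0.907 = 3.3029 km.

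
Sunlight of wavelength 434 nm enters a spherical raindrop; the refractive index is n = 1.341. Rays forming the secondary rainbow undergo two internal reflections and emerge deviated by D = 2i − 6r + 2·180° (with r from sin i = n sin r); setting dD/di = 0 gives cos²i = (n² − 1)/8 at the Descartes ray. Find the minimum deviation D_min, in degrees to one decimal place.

cos²i = (1.79828 − 1)/8 = 0.09979; i = arccos(0.31589) = 71.586°.
sin r = sin 71.586°/1.341 = 0.70753; r = 45.034°.
D_min = 2·71.586° − 6·45.034° + 360° = 232.966°.

233.0°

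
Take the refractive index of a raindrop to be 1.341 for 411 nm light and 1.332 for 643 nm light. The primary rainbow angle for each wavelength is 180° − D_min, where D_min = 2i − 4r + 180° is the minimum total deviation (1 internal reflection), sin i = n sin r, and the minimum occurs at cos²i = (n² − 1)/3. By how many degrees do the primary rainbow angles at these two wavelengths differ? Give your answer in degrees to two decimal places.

At 411 nm (n = 1.341): cos²i = 0.26609 → i = 58.946°, r = 39.705°, D_min = 139.071°, rainbow angle = 40.929°.
At 643 nm (n = 1.332): cos²i = 0.25807 → i = 59.469°, r = 40.290°, D_min = 137.776°, rainbow angle = 42.224°.
Angular width = |40.929° − 42.224°| = 1.295°.

1.29°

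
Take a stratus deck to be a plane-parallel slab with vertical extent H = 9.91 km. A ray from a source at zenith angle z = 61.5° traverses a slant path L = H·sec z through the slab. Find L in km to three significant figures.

sec z = 1/cos 61.5° = 2.0957.
L = 9.91 × 2.0957 = 20.769 km.

20.8 km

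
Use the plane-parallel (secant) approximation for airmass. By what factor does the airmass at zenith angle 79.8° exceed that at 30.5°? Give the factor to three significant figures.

4.87

X(79.8°)/X(30.5°) = sec 79.8° / sec 30.5° = cos 30.5° / cos 79.8° = 0.8616/0.1771 = 4.8656.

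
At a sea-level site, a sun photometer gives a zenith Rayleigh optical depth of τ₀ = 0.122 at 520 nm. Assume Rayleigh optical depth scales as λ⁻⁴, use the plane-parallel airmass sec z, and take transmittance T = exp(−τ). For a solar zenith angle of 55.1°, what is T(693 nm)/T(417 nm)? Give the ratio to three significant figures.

Airmass: sec 55.1° = 1.7478.
τ(693 nm) = 0.122 × (520/693)⁴ × 1.7478 = 0.122 × 0.3170 × 1.7478 = 0.0676.
τ(417 nm) = 0.122 × (520/417)⁴ × 1.7478 = 0.122 × 2.4181 × 1.7478 = 0.5156.
T(693)/T(417) = exp(τ_B − τ_A) = exp(0.4480) = 1.5652.

1.57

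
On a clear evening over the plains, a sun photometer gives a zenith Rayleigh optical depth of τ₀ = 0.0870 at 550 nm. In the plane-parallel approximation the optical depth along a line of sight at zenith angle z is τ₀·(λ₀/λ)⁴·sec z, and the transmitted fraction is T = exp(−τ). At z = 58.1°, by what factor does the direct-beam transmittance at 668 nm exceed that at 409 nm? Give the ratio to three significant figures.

Airmass: sec 58.1° = 1.8924.
τ(668 nm) = 0.0870 × (550/668)⁴ × 1.8924 = 0.0870 × 0.4596 × 1.8924 = 0.0757.
τ(409 nm) = 0.0870 × (550/409)⁴ × 1.8924 = 0.0870 × 3.2701 × 1.8924 = 0.5384.
T(668)/T(409) = exp(τ_B − τ_A) = exp(0.4627) = 1.5884.

1.59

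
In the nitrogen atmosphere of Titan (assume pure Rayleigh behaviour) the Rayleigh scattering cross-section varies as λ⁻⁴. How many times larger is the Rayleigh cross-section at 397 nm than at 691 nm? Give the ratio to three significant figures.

9.18

Rayleigh scattering ∝ λ⁻⁴, so the ratio of coefficients is the inverse fourth power of the wavelength ratio.
σ(397)/σ(691) = (691/397)⁴ = (1.7406)⁴ = 9.178.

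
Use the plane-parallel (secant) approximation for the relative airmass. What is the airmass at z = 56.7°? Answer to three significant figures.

1.82

X = sec z = 1/cos 56.7° = 1/0.5490 = 1.8214.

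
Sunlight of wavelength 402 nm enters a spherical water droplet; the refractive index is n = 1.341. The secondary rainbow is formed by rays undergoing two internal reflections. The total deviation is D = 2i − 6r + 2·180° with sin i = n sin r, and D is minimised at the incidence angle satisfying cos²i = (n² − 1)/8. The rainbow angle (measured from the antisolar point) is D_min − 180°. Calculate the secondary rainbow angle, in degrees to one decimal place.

cos²i = (1.79828 − 1)/8 = 0.09979; i = arccos(0.31589) = 71.586°.
sin r = sin 71.586°/1.341 = 0.70753; r = 45.034°.
D_min = 2·71.586° − 6·45.034° + 360° = 232.966°.
Rainbow angle = D_min − 180° = 52.966°.

53.0°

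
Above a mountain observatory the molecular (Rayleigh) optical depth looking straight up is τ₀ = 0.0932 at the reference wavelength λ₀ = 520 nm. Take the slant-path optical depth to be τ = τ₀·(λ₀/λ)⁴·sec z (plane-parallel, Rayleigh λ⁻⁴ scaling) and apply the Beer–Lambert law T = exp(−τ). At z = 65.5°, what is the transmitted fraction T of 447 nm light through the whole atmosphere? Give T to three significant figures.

sec 65.5° = 2.4114.
τ = 0.0932 × (520/447)⁴ × 2.4114 = 0.0932 × 1.8314 × 2.4114 = 0.4116.
T = exp(−0.4116) = 0.6626.

0.663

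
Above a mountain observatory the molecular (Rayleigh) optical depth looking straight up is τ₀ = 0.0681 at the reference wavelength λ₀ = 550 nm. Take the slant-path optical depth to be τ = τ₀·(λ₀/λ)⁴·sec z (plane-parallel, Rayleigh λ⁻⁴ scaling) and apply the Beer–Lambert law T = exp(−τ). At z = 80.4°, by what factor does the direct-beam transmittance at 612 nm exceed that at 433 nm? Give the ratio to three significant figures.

Airmass: sec 80.4° = 5.9963.
τ(612 nm) = 0.0681 × (550/612)⁴ × 5.9963 = 0.0681 × 0.6523 × 5.9963 = 0.2664.
τ(433 nm) = 0.0681 × (550/433)⁴ × 5.9963 = 0.0681 × 2.6031 × 5.9963 = 1.0630.
T(612)/T(433) = exp(τ_B − τ_A) = exp(0.7966) = 2.2181.

2.22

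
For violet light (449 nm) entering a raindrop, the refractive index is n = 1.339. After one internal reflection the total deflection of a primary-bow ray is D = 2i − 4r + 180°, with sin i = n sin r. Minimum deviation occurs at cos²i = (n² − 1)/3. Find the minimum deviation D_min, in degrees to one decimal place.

cos²i = (1.79292 − 1)/3 = 0.26431; i = arccos(0.51411) = 59.062°.
sin r = sin 59.062°/1.339 = 0.64057; r = 39.834°.
D_min = 2·59.062° − 4·39.834° + 180° = 138.786°.

138.8°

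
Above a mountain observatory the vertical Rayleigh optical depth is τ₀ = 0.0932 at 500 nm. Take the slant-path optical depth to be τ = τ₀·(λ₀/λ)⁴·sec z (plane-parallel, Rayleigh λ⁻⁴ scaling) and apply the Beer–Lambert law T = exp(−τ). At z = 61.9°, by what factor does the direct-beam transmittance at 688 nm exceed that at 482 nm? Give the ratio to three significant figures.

Airmass: sec 61.9° = 2.1231.
τ(688 nm) = 0.0932 × (500/688)⁴ × 2.1231 = 0.0932 × 0.2789 × 2.1231 = 0.0552.
τ(482 nm) = 0.0932 × (500/482)⁴ × 2.1231 = 0.0932 × 1.1580 × 2.1231 = 0.2291.
T(688)/T(482) = exp(τ_B − τ_A) = exp(0.1739) = 1.1900.

1.19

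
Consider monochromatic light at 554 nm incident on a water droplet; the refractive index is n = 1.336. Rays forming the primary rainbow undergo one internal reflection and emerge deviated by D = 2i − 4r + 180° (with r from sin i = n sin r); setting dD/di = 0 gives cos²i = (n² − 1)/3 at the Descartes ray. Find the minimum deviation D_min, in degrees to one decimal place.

cos²i = (1.78490 − 1)/3 = 0.26163; i = arccos(0.51150) = 59.236°.
sin r = sin 59.236°/1.336 = 0.64318; r = 40.029°.
D_min = 2·59.236° − 4·40.029° + 180° = 138.356°.

138.4°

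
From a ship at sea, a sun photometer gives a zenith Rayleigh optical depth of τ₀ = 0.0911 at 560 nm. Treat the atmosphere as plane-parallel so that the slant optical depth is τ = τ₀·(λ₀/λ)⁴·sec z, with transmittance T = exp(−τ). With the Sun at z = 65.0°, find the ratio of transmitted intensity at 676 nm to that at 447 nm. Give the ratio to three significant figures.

Airmass: sec 65.0° = 2.3662.
τ(676 nm) = 0.0911 × (560/676)⁴ × 2.3662 = 0.0911 × 0.4709 × 2.3662 = 0.1015.
τ(447 nm) = 0.0911 × (560/447)⁴ × 2.3662 = 0.0911 × 2.4633 × 2.3662 = 0.5310.
T(676)/T(447) = exp(τ_B − τ_A) = exp(0.4295) = 1.5365.

1.54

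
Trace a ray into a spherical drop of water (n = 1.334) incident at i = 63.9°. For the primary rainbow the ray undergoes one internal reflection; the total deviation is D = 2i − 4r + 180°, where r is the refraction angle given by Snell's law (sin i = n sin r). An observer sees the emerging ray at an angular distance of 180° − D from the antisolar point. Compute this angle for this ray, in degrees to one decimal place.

41.5°

sin r = sin 63.9° / 1.334 = 0.8980/1.334 = 0.6732; r = 42.31°.
D = 2·63.9° − 4·42.31° + 180° = 127.80° − 169.25° + 180° = 138.55°.
Angle from antisolar point = 180° − D = 41.45°.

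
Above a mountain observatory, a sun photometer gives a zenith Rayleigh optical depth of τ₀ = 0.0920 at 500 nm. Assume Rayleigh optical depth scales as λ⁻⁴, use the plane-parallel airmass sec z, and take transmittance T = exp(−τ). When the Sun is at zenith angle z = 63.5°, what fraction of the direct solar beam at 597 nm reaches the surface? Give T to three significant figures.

0.904

sec 63.5° = 2.2412.
τ = 0.0920 × (500/597)⁴ × 2.2412 = 0.0920 × 0.4920 × 2.2412 = 0.1014.
T = exp(−0.1014) = 0.9035.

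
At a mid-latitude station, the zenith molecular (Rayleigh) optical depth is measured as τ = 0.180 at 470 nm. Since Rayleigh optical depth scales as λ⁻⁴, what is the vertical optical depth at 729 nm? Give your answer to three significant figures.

τ(729 nm) = τ(470 nm) × (470/729)⁴ = 0.180 × (0.6447)⁴ = 0.180 × 0.1728 = 0.0311.

0.0311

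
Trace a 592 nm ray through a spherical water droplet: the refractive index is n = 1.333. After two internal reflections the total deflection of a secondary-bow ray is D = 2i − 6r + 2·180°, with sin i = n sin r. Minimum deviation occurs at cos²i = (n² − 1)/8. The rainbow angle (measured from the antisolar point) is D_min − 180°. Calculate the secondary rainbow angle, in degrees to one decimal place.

50.9°

cos²i = (1.77689 − 1)/8 = 0.09711; i = arccos(0.31163) = 71.843°.
sin r = sin 71.843°/1.333 = 0.71283; r = 45.466°.
D_min = 2·71.843° − 6·45.466° + 360° = 230.891°.
Rainbow angle = D_min − 180° = 50.891°.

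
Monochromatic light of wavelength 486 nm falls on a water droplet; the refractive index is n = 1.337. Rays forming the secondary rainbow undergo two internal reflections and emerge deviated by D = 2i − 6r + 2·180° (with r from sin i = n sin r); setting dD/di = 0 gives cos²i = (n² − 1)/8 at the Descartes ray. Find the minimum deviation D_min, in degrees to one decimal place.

cos²i = (1.78757 − 1)/8 = 0.09845; i = arccos(0.31376) = 71.714°.
sin r = sin 71.714°/1.337 = 0.71017; r = 45.249°.
D_min = 2·71.714° − 6·45.249° + 360° = 231.934°.

231.9°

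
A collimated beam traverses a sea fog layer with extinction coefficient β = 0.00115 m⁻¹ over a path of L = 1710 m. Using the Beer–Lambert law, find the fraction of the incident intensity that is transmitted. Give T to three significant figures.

τ = β·L = 0.00115 × 1710 = 1.9665.
T = exp(−1.9665) = 0.1399.

0.140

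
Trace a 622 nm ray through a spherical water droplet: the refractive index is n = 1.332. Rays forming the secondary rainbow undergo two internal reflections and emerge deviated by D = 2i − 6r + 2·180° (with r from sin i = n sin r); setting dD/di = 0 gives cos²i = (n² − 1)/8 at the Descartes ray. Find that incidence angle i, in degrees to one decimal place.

71.9°

cos²i = (1.332² − 1)/8 = (1.77422 − 1)/8 = 0.09678.
cos i = 0.31109, so i = 71.875°.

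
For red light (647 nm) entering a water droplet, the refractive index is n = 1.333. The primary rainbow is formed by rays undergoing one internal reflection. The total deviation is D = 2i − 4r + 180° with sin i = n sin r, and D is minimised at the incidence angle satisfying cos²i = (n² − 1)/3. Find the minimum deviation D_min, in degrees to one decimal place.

137.9°

cos²i = (1.77689 − 1)/3 = 0.25896; i = arccos(0.50888) = 59.410°.
sin r = sin 59.410°/1.333 = 0.64579; r = 40.225°.
D_min = 2·59.410° − 4·40.225° + 180° = 137.922°.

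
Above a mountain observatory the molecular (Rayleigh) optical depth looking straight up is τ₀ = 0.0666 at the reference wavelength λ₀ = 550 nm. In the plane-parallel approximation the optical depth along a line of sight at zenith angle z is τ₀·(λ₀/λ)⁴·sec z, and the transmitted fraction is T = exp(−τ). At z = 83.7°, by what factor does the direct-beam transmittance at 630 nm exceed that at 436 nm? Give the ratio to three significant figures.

3.27

Airmass: sec 83.7° = 9.1129.
τ(630 nm) = 0.0666 × (550/630)⁴ × 9.1129 = 0.0666 × 0.5809 × 9.1129 = 0.3525.
τ(436 nm) = 0.0666 × (550/436)⁴ × 9.1129 = 0.0666 × 2.5322 × 9.1129 = 1.5369.
T(630)/T(436) = exp(τ_B − τ_A) = exp(1.1843) = 3.2685.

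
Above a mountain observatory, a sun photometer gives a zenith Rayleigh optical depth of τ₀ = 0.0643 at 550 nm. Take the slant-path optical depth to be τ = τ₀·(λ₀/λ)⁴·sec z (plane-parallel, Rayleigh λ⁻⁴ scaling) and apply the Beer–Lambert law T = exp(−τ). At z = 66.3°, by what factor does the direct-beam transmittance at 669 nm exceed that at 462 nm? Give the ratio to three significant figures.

1.28

Airmass: sec 66.3° = 2.4879.
τ(669 nm) = 0.0643 × (550/669)⁴ × 2.4879 = 0.0643 × 0.4568 × 2.4879 = 0.0731.
τ(462 nm) = 0.0643 × (550/462)⁴ × 2.4879 = 0.0643 × 2.0086 × 2.4879 = 0.3213.
T(669)/T(462) = exp(τ_B − τ_A) = exp(0.2482) = 1.2818.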